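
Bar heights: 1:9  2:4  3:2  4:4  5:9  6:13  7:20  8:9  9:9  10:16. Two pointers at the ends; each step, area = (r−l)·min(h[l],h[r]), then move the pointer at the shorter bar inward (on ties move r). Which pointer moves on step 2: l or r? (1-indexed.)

l

[1,10] min(9,16)*9=81 best=81 * → l++
[2,10] min(4,16)*8=32 best=81 → l++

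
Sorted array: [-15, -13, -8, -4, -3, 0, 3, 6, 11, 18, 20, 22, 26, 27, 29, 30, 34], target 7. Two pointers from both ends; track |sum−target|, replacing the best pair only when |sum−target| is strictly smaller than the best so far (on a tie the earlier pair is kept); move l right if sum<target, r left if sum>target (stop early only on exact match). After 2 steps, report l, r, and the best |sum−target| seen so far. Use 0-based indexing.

l=0 r=16: -15+34=19 d=12 *, r--
l=0 r=15: -15+30=15 d=8 *, r--

l=0, r=14, best |Δ|=8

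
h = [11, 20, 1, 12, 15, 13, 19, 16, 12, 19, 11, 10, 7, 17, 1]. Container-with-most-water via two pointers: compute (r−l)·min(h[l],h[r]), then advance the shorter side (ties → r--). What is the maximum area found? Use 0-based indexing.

max area = 204

[0,14] min(11,1)*14=14 best=14 * → r--
[0,13] min(11,17)*13=143 best=143 * → l++
[1,13] min(20,17)*12=204 best=204 * → r--
[1,12] min(20,7)*11=77 best=204 → r--
[1,11] min(20,10)*10=100 best=204 → r--
[1,10] min(20,11)*9=99 best=204 → r--
[1,9] min(20,19)*8=152 best=204 → r--
[1,8] min(20,12)*7=84 best=204 → r--
[1,7] min(20,16)*6=96 best=204 → r--
[1,6] min(20,19)*5=95 best=204 → r--
[1,5] min(20,13)*4=52 best=204 → r--
[1,4] min(20,15)*3=45 best=204 → r--
[1,3] min(20,12)*2=24 best=204 → r--
[1,2] min(20,1)*1=1 best=204 → r--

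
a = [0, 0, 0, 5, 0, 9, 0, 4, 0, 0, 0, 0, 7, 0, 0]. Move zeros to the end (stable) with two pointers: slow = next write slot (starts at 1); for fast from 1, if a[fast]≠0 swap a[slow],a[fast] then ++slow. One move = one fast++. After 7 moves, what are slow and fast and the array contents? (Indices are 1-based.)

(s=1,f=1) a[fast]=0 → fast++
(s=1,f=2) a[fast]=0 → fast++
(s=1,f=3) a[fast]=0 → fast++
(s=1,f=4) a[fast]=5≠0 swap→a[1]=5 → slow++,fast++
(s=2,f=5) a[fast]=0 → fast++
(s=2,f=6) a[fast]=9≠0 swap→a[2]=9 → slow++,fast++
(s=3,f=7) a[fast]=0 → fast++

slow=3, fast=8, a=[5, 9, 0, 0, 0, 0, 0, 4, 0, 0, 0, 0, 7, 0, 0]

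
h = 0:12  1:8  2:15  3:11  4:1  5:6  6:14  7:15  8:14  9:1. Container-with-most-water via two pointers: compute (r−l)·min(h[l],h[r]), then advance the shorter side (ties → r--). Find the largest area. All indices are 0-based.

max area = 96

[0,9] min(12,1)*9=9 best=9 * → r--
[0,8] min(12,14)*8=96 best=96 * → l++
[1,8] min(8,14)*7=56 best=96 → l++
[2,8] min(15,14)*6=84 best=96 → r--
[2,7] min(15,15)*5=75 best=96 → r--
[2,6] min(15,14)*4=56 best=96 → r--
[2,5] min(15,6)*3=18 best=96 → r--
[2,4] min(15,1)*2=2 best=96 → r--
[2,3] min(15,11)*1=11 best=96 → r--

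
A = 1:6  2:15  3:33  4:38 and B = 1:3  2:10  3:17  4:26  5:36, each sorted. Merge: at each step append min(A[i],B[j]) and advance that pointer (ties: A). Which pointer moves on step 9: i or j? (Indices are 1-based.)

i

[i=1,j=1] A[i]=6>B[j]=3 take 3 → j++
[i=1,j=2] A[i]=6<=B[j]=10 take 6 → i++
[i=2,j=2] A[i]=15>B[j]=10 take 10 → j++
[i=2,j=3] A[i]=15<=B[j]=17 take 15 → i++
[i=3,j=3] A[i]=33>B[j]=17 take 17 → j++
[i=3,j=4] A[i]=33>B[j]=26 take 26 → j++
[i=3,j=5] A[i]=33<=B[j]=36 take 33 → i++
[i=4,j=5] A[i]=38>B[j]=36 take 36 → j++
[i=4,j=6] B done, take A[i]=38 → i++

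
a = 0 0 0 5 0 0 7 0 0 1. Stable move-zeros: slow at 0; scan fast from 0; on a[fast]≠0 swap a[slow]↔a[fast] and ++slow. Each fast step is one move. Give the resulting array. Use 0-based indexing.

(s=0,f=0) a[fast]=0 → fast++
(s=0,f=1) a[fast]=0 → fast++
(s=0,f=2) a[fast]=0 → fast++
(s=0,f=3) a[fast]=5≠0 swap→a[0]=5 → slow++,fast++
(s=1,f=4) a[fast]=0 → fast++
(s=1,f=5) a[fast]=0 → fast++
(s=1,f=6) a[fast]=7≠0 swap→a[1]=7 → slow++,fast++
(s=2,f=7) a[fast]=0 → fast++
(s=2,f=8) a[fast]=0 → fast++
(s=2,f=9) a[fast]=1≠0 swap→a[2]=1 → slow++,fast++

[5, 7, 1, 0, 0, 0, 0, 0, 0, 0]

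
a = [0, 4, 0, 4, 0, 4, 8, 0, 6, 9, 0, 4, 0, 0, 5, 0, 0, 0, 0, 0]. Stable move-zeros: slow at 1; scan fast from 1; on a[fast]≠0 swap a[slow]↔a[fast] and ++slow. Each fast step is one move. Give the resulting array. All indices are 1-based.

slow=1 fast=1: a[fast]=0, fast++
slow=1 fast=2: a[fast]=4≠0 swap→a[1]=4, slow++,fast++
slow=2 fast=3: a[fast]=0, fast++
slow=2 fast=4: a[fast]=4≠0 swap→a[2]=4, slow++,fast++
slow=3 fast=5: a[fast]=0, fast++
slow=3 fast=6: a[fast]=4≠0 swap→a[3]=4, slow++,fast++
slow=4 fast=7: a[fast]=8≠0 swap→a[4]=8, slow++,fast++
slow=5 fast=8: a[fast]=0, fast++
slow=5 fast=9: a[fast]=6≠0 swap→a[5]=6, slow++,fast++
slow=6 fast=10: a[fast]=9≠0 swap→a[6]=9, slow++,fast++
slow=7 fast=11: a[fast]=0, fast++
slow=7 fast=12: a[fast]=4≠0 swap→a[7]=4, slow++,fast++
slow=8 fast=13: a[fast]=0, fast++
slow=8 fast=14: a[fast]=0, fast++
slow=8 fast=15: a[fast]=5≠0 swap→a[8]=5, slow++,fast++
slow=9 fast=16: a[fast]=0, fast++
slow=9 fast=17: a[fast]=0, fast++
slow=9 fast=18: a[fast]=0, fast++
slow=9 fast=19: a[fast]=0, fast++
slow=9 fast=20: a[fast]=0, fast++

[4, 4, 4, 8, 6, 9, 4, 5, 0, 0, 0, 0, 0, 0, 0, 0, 0, 0, 0, 0]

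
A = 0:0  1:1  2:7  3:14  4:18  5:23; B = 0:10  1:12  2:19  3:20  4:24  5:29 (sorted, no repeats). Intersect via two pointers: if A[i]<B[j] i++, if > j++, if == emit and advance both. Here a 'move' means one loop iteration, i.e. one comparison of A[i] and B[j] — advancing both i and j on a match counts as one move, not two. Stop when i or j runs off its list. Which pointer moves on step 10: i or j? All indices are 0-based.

i=0 j=0: 0<10, i++
i=1 j=0: 1<10, i++
i=2 j=0: 7<10, i++
i=3 j=0: 14>10, j++
i=3 j=1: 14>12, j++
i=3 j=2: 14<19, i++
i=4 j=2: 18<19, i++
i=5 j=2: 23>19, j++
i=5 j=3: 23>20, j++
i=5 j=4: 23<24, i++

i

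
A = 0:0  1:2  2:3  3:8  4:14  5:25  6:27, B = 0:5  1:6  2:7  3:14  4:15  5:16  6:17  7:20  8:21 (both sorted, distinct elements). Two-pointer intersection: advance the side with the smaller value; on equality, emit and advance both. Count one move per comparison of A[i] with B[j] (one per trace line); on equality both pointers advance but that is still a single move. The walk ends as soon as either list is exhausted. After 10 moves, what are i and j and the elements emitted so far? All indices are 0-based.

i=0 j=0: 0<5, i++
i=1 j=0: 2<5, i++
i=2 j=0: 3<5, i++
i=3 j=0: 8>5, j++
i=3 j=1: 8>6, j++
i=3 j=2: 8>7, j++
i=3 j=3: 8<14, i++
i=4 j=3: 14==14 emit, i++,j++
i=5 j=4: 25>15, j++
i=5 j=5: 25>16, j++

i=5, j=6, emitted=[14]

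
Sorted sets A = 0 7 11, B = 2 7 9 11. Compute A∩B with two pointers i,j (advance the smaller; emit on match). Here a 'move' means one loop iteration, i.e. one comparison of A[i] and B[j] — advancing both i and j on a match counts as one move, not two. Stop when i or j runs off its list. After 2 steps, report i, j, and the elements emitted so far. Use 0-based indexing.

i=1, j=1, emitted=[]

i=0 j=0: 0<2, i++
i=1 j=0: 7>2, j++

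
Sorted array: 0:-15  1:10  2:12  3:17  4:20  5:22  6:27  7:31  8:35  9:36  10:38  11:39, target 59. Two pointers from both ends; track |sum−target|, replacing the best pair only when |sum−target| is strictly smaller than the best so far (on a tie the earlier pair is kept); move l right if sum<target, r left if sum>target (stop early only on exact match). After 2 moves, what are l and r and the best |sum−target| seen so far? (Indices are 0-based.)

l=2, r=11, best |Δ|=10

[0,11] -15+39=24 d=35 * → l++
[1,11] 10+39=49 d=10 * → l++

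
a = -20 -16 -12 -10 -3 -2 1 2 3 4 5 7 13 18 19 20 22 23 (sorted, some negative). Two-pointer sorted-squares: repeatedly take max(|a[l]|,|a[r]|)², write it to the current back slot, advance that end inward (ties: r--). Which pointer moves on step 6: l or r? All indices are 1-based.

r

[1,18] |-20|<=|23| out[18]=529 → r--
[1,17] |-20|<=|22| out[17]=484 → r--
[1,16] |-20|<=|20| out[16]=400 → r--
[1,15] |-20|>|19| out[15]=400 → l++
[2,15] |-16|<=|19| out[14]=361 → r--
[2,14] |-16|<=|18| out[13]=324 → r--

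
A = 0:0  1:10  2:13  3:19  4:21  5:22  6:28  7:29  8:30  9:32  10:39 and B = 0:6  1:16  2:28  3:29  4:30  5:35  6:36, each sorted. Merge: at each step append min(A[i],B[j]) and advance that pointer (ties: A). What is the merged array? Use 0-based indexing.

[i=0,j=0] A[i]=0<=B[j]=6 take 0 → i++
[i=1,j=0] A[i]=10>B[j]=6 take 6 → j++
[i=1,j=1] A[i]=10<=B[j]=16 take 10 → i++
[i=2,j=1] A[i]=13<=B[j]=16 take 13 → i++
[i=3,j=1] A[i]=19>B[j]=16 take 16 → j++
[i=3,j=2] A[i]=19<=B[j]=28 take 19 → i++
[i=4,j=2] A[i]=21<=B[j]=28 take 21 → i++
[i=5,j=2] A[i]=22<=B[j]=28 take 22 → i++
[i=6,j=2] A[i]=28<=B[j]=28 take 28 → i++
[i=7,j=2] A[i]=29>B[j]=28 take 28 → j++
[i=7,j=3] A[i]=29<=B[j]=29 take 29 → i++
[i=8,j=3] A[i]=30>B[j]=29 take 29 → j++
[i=8,j=4] A[i]=30<=B[j]=30 take 30 → i++
[i=9,j=4] A[i]=32>B[j]=30 take 30 → j++
[i=9,j=5] A[i]=32<=B[j]=35 take 32 → i++
[i=10,j=5] A[i]=39>B[j]=35 take 35 → j++
[i=10,j=6] A[i]=39>B[j]=36 take 36 → j++
[i=10,j=7] B done, take A[i]=39 → i++

[0, 6, 10, 13, 16, 19, 21, 22, 28, 28, 29, 29, 30, 30, 32, 35, 36, 39]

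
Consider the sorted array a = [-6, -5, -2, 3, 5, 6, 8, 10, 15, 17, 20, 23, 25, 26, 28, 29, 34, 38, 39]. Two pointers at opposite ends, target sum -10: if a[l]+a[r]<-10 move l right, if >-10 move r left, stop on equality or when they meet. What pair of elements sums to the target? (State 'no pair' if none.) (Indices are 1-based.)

l=1 r=19: -6+39=33 >-10, r--
l=1 r=18: -6+38=32 >-10, r--
l=1 r=17: -6+34=28 >-10, r--
l=1 r=16: -6+29=23 >-10, r--
l=1 r=15: -6+28=22 >-10, r--
l=1 r=14: -6+26=20 >-10, r--
l=1 r=13: -6+25=19 >-10, r--
l=1 r=12: -6+23=17 >-10, r--
l=1 r=11: -6+20=14 >-10, r--
l=1 r=10: -6+17=11 >-10, r--
l=1 r=9: -6+15=9 >-10, r--
l=1 r=8: -6+10=4 >-10, r--
l=1 r=7: -6+8=2 >-10, r--
l=1 r=6: -6+6=0 >-10, r--
l=1 r=5: -6+5=-1 >-10, r--
l=1 r=4: -6+3=-3 >-10, r--
l=1 r=3: -6+-2=-8 >-10, r--
l=1 r=2: -6+-5=-11 <-10, l++

no pair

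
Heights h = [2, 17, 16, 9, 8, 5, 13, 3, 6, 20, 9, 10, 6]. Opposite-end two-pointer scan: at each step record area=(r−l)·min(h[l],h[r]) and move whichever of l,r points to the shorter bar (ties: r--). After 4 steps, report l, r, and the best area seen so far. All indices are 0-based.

l=1, r=9, best area=100

l=0 r=12: min(2,6)*12=24 best=24 *, l++
l=1 r=12: min(17,6)*11=66 best=66 *, r--
l=1 r=11: min(17,10)*10=100 best=100 *, r--
l=1 r=10: min(17,9)*9=81 best=100, r--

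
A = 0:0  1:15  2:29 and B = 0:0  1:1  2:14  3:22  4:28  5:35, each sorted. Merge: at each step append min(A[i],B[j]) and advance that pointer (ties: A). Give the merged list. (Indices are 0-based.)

[i=0,j=0] A[i]=0<=B[j]=0 take 0 → i++
[i=1,j=0] A[i]=15>B[j]=0 take 0 → j++
[i=1,j=1] A[i]=15>B[j]=1 take 1 → j++
[i=1,j=2] A[i]=15>B[j]=14 take 14 → j++
[i=1,j=3] A[i]=15<=B[j]=22 take 15 → i++
[i=2,j=3] A[i]=29>B[j]=22 take 22 → j++
[i=2,j=4] A[i]=29>B[j]=28 take 28 → j++
[i=2,j=5] A[i]=29<=B[j]=35 take 29 → i++
[i=3,j=5] A done, take B[j]=35 → j++

[0, 0, 1, 14, 15, 22, 28, 29, 35]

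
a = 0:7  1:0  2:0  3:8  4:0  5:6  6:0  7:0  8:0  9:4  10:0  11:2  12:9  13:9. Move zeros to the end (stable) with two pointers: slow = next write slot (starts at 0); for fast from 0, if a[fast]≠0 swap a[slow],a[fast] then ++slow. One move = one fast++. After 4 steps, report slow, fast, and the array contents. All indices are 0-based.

slow=2, fast=4, a=[7, 8, 0, 0, 0, 6, 0, 0, 0, 4, 0, 2, 9, 9]

(s=0,f=0) a[fast]=7≠0 swap→a[0]=7 → slow++,fast++
(s=1,f=1) a[fast]=0 → fast++
(s=1,f=2) a[fast]=0 → fast++
(s=1,f=3) a[fast]=8≠0 swap→a[1]=8 → slow++,fast++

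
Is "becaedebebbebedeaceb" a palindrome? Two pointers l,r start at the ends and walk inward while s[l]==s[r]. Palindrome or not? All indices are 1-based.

l=1 r=20: 'b'=='b', l++,r--
l=2 r=19: 'e'=='e', l++,r--
l=3 r=18: 'c'=='c', l++,r--
l=4 r=17: 'a'=='a', l++,r--
l=5 r=16: 'e'=='e', l++,r--
l=6 r=15: 'd'=='d', l++,r--
l=7 r=14: 'e'=='e', l++,r--
l=8 r=13: 'b'=='b', l++,r--
l=9 r=12: 'e'=='e', l++,r--
l=10 r=11: 'b'=='b', l++,r--

palindrome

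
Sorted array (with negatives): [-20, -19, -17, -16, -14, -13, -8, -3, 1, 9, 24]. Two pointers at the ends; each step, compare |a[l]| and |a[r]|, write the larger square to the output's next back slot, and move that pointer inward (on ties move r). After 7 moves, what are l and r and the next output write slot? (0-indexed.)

l=0 r=10: |-20|<=|24| out[10]=576, r--
l=0 r=9: |-20|>|9| out[9]=400, l++
l=1 r=9: |-19|>|9| out[8]=361, l++
l=2 r=9: |-17|>|9| out[7]=289, l++
l=3 r=9: |-16|>|9| out[6]=256, l++
l=4 r=9: |-14|>|9| out[5]=196, l++
l=5 r=9: |-13|>|9| out[4]=169, l++

l=6, r=9, next write slot=3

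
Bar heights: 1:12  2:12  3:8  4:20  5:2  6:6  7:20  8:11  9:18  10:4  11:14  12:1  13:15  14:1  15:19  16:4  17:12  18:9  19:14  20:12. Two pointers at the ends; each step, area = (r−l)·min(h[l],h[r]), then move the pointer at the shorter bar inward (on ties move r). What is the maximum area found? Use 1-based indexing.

max area = 228

[1,20] min(12,12)*19=228 best=228 * → r--
[1,19] min(12,14)*18=216 best=228 → l++
[2,19] min(12,14)*17=204 best=228 → l++
[3,19] min(8,14)*16=128 best=228 → l++
[4,19] min(20,14)*15=210 best=228 → r--
[4,18] min(20,9)*14=126 best=228 → r--
[4,17] min(20,12)*13=156 best=228 → r--
[4,16] min(20,4)*12=48 best=228 → r--
[4,15] min(20,19)*11=209 best=228 → r--
[4,14] min(20,1)*10=10 best=228 → r--
[4,13] min(20,15)*9=135 best=228 → r--
[4,12] min(20,1)*8=8 best=228 → r--
[4,11] min(20,14)*7=98 best=228 → r--
[4,10] min(20,4)*6=24 best=228 → r--
[4,9] min(20,18)*5=90 best=228 → r--
[4,8] min(20,11)*4=44 best=228 → r--
[4,7] min(20,20)*3=60 best=228 → r--
[4,6] min(20,6)*2=12 best=228 → r--
[4,5] min(20,2)*1=2 best=228 → r--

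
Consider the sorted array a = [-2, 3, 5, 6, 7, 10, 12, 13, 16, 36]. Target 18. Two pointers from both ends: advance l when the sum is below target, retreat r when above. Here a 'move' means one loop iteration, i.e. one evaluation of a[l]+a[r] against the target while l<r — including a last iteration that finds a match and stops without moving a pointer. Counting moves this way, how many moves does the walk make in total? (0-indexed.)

5 moves

l=0 r=9: -2+36=34 >18, r--
l=0 r=8: -2+16=14 <18, l++
l=1 r=8: 3+16=19 >18, r--
l=1 r=7: 3+13=16 <18, l++
l=2 r=7: 5+13=18, found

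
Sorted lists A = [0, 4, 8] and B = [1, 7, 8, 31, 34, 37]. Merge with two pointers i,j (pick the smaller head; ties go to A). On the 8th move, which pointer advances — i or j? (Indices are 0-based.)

j

i=0 j=0: A[i]=0<=B[j]=1 take 0, i++
i=1 j=0: A[i]=4>B[j]=1 take 1, j++
i=1 j=1: A[i]=4<=B[j]=7 take 4, i++
i=2 j=1: A[i]=8>B[j]=7 take 7, j++
i=2 j=2: A[i]=8<=B[j]=8 take 8, i++
i=3 j=2: A done, take B[j]=8, j++
i=3 j=3: A done, take B[j]=31, j++
i=3 j=4: A done, take B[j]=34, j++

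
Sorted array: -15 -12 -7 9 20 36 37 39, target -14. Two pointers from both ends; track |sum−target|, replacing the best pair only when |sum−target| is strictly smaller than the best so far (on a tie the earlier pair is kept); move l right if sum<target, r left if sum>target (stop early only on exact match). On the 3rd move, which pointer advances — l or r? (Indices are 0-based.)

l=0 r=7: -15+39=24 d=38 *, r--
l=0 r=6: -15+37=22 d=36 *, r--
l=0 r=5: -15+36=21 d=35 *, r--

r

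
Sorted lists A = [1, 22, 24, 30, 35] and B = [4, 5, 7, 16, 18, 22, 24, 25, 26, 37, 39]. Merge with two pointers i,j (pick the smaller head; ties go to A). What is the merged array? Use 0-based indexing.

[i=0,j=0] A[i]=1<=B[j]=4 take 1 → i++
[i=1,j=0] A[i]=22>B[j]=4 take 4 → j++
[i=1,j=1] A[i]=22>B[j]=5 take 5 → j++
[i=1,j=2] A[i]=22>B[j]=7 take 7 → j++
[i=1,j=3] A[i]=22>B[j]=16 take 16 → j++
[i=1,j=4] A[i]=22>B[j]=18 take 18 → j++
[i=1,j=5] A[i]=22<=B[j]=22 take 22 → i++
[i=2,j=5] A[i]=24>B[j]=22 take 22 → j++
[i=2,j=6] A[i]=24<=B[j]=24 take 24 → i++
[i=3,j=6] A[i]=30>B[j]=24 take 24 → j++
[i=3,j=7] A[i]=30>B[j]=25 take 25 → j++
[i=3,j=8] A[i]=30>B[j]=26 take 26 → j++
[i=3,j=9] A[i]=30<=B[j]=37 take 30 → i++
[i=4,j=9] A[i]=35<=B[j]=37 take 35 → i++
[i=5,j=9] A done, take B[j]=37 → j++
[i=5,j=10] A done, take B[j]=39 → j++

[1, 4, 5, 7, 16, 18, 22, 22, 24, 24, 25, 26, 30, 35, 37, 39]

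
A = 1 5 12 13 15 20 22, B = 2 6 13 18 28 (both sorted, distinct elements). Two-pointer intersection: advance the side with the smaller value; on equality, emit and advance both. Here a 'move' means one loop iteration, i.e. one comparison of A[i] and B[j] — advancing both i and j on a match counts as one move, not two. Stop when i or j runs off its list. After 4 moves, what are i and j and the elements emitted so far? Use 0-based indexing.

i=2, j=2, emitted=[]

[i=0,j=0] 1<2 → i++
[i=1,j=0] 5>2 → j++
[i=1,j=1] 5<6 → i++
[i=2,j=1] 12>6 → j++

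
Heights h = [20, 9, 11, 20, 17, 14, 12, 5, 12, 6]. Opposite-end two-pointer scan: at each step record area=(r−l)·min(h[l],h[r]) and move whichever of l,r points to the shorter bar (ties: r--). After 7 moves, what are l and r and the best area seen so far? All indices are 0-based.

l=0, r=2, best area=96

[0,9] min(20,6)*9=54 best=54 * → r--
[0,8] min(20,12)*8=96 best=96 * → r--
[0,7] min(20,5)*7=35 best=96 → r--
[0,6] min(20,12)*6=72 best=96 → r--
[0,5] min(20,14)*5=70 best=96 → r--
[0,4] min(20,17)*4=68 best=96 → r--
[0,3] min(20,20)*3=60 best=96 → r--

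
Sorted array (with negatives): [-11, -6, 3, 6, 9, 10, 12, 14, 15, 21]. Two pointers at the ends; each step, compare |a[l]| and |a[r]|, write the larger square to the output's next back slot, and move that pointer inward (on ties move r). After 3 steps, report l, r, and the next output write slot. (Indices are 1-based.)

[1,10] |-11|<=|21| out[10]=441 → r--
[1,9] |-11|<=|15| out[9]=225 → r--
[1,8] |-11|<=|14| out[8]=196 → r--

l=1, r=7, next write slot=7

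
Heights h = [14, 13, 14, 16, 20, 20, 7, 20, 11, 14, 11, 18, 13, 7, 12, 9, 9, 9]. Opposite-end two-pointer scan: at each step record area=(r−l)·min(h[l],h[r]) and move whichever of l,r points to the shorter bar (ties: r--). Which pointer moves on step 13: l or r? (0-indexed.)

[0,17] min(14,9)*17=153 best=153 * → r--
[0,16] min(14,9)*16=144 best=153 → r--
[0,15] min(14,9)*15=135 best=153 → r--
[0,14] min(14,12)*14=168 best=168 * → r--
[0,13] min(14,7)*13=91 best=168 → r--
[0,12] min(14,13)*12=156 best=168 → r--
[0,11] min(14,18)*11=154 best=168 → l++
[1,11] min(13,18)*10=130 best=168 → l++
[2,11] min(14,18)*9=126 best=168 → l++
[3,11] min(16,18)*8=128 best=168 → l++
[4,11] min(20,18)*7=126 best=168 → r--
[4,10] min(20,11)*6=66 best=168 → r--
[4,9] min(20,14)*5=70 best=168 → r--

r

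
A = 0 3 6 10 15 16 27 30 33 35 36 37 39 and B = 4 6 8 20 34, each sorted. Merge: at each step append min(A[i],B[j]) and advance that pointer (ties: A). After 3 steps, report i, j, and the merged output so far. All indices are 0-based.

i=2, j=1, merged so far=[0, 3, 4]

[i=0,j=0] A[i]=0<=B[j]=4 take 0 → i++
[i=1,j=0] A[i]=3<=B[j]=4 take 3 → i++
[i=2,j=0] A[i]=6>B[j]=4 take 4 → j++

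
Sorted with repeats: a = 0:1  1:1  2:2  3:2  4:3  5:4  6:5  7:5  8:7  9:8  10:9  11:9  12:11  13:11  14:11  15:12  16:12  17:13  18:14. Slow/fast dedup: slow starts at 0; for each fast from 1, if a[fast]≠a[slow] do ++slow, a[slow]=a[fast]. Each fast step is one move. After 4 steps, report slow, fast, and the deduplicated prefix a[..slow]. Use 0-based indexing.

slow=2, fast=5, prefix=[1, 2, 3]

slow=0 fast=1: a[fast]=1=a[slow] dup, fast++
slow=0 fast=2: a[fast]=2≠a[slow]=1 write a[1]=2, slow++,fast++
slow=1 fast=3: a[fast]=2=a[slow] dup, fast++
slow=1 fast=4: a[fast]=3≠a[slow]=2 write a[2]=3, slow++,fast++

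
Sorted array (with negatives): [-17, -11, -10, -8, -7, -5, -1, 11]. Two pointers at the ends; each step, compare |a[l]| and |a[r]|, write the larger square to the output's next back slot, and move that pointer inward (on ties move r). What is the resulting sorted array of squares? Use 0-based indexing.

[1, 25, 49, 64, 100, 121, 121, 289]

l=0 r=7: |-17|>|11| out[7]=289, l++
l=1 r=7: |-11|<=|11| out[6]=121, r--
l=1 r=6: |-11|>|-1| out[5]=121, l++
l=2 r=6: |-10|>|-1| out[4]=100, l++
l=3 r=6: |-8|>|-1| out[3]=64, l++
l=4 r=6: |-7|>|-1| out[2]=49, l++
l=5 r=6: |-5|>|-1| out[1]=25, l++
l=6 r=6: |-1|<=|-1| out[0]=1, r--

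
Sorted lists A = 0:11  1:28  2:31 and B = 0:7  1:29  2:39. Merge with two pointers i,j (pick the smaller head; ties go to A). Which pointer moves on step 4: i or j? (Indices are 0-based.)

i=0 j=0: A[i]=11>B[j]=7 take 7, j++
i=0 j=1: A[i]=11<=B[j]=29 take 11, i++
i=1 j=1: A[i]=28<=B[j]=29 take 28, i++
i=2 j=1: A[i]=31>B[j]=29 take 29, j++

j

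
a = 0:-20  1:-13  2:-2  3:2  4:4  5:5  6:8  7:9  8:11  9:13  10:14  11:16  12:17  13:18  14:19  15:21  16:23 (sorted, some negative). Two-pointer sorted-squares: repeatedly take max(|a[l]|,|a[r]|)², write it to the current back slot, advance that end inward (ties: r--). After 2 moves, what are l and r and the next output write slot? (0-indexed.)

l=0 r=16: |-20|<=|23| out[16]=529, r--
l=0 r=15: |-20|<=|21| out[15]=441, r--

l=0, r=14, next write slot=14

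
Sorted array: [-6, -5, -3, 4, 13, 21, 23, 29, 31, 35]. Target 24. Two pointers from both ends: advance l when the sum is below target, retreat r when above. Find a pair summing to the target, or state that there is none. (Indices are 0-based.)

[0,9] -6+35=29 >24 → r--
[0,8] -6+31=25 >24 → r--
[0,7] -6+29=23 <24 → l++
[1,7] -5+29=24 → found

(-5, 29)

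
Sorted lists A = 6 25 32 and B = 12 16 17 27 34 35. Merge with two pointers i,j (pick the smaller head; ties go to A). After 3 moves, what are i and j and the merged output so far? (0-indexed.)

i=1, j=2, merged so far=[6, 12, 16]

[i=0,j=0] A[i]=6<=B[j]=12 take 6 → i++
[i=1,j=0] A[i]=25>B[j]=12 take 12 → j++
[i=1,j=1] A[i]=25>B[j]=16 take 16 → j++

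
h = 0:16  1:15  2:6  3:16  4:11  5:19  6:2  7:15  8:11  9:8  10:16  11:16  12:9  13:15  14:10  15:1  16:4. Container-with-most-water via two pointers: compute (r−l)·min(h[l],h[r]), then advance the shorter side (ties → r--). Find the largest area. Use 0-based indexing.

l=0 r=16: min(16,4)*16=64 best=64 *, r--
l=0 r=15: min(16,1)*15=15 best=64, r--
l=0 r=14: min(16,10)*14=140 best=140 *, r--
l=0 r=13: min(16,15)*13=195 best=195 *, r--
l=0 r=12: min(16,9)*12=108 best=195, r--
l=0 r=11: min(16,16)*11=176 best=195, r--
l=0 r=10: min(16,16)*10=160 best=195, r--
l=0 r=9: min(16,8)*9=72 best=195, r--
l=0 r=8: min(16,11)*8=88 best=195, r--
l=0 r=7: min(16,15)*7=105 best=195, r--
l=0 r=6: min(16,2)*6=12 best=195, r--
l=0 r=5: min(16,19)*5=80 best=195, l++
l=1 r=5: min(15,19)*4=60 best=195, l++
l=2 r=5: min(6,19)*3=18 best=195, l++
l=3 r=5: min(16,19)*2=32 best=195, l++
l=4 r=5: min(11,19)*1=11 best=195, l++

max area = 195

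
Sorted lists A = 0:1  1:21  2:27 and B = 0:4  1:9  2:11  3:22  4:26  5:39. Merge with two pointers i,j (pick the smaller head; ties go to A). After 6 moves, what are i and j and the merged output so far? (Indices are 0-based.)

i=0 j=0: A[i]=1<=B[j]=4 take 1, i++
i=1 j=0: A[i]=21>B[j]=4 take 4, j++
i=1 j=1: A[i]=21>B[j]=9 take 9, j++
i=1 j=2: A[i]=21>B[j]=11 take 11, j++
i=1 j=3: A[i]=21<=B[j]=22 take 21, i++
i=2 j=3: A[i]=27>B[j]=22 take 22, j++

i=2, j=4, merged so far=[1, 4, 9, 11, 21, 22]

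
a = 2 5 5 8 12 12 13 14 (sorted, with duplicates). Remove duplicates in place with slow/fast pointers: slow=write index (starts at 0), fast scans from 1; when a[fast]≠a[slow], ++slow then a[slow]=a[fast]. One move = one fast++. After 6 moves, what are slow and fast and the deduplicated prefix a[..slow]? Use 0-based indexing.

slow=4, fast=7, prefix=[2, 5, 8, 12, 13]

slow=0 fast=1: a[fast]=5≠a[slow]=2 write a[1]=5, slow++,fast++
slow=1 fast=2: a[fast]=5=a[slow] dup, fast++
slow=1 fast=3: a[fast]=8≠a[slow]=5 write a[2]=8, slow++,fast++
slow=2 fast=4: a[fast]=12≠a[slow]=8 write a[3]=12, slow++,fast++
slow=3 fast=5: a[fast]=12=a[slow] dup, fast++
slow=3 fast=6: a[fast]=13≠a[slow]=12 write a[4]=13, slow++,fast++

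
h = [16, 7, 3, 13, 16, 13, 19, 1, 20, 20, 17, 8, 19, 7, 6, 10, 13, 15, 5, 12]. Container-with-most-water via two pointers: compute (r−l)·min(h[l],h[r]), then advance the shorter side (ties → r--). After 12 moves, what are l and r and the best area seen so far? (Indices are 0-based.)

l=5, r=12, best area=255

[0,19] min(16,12)*19=228 best=228 * → r--
[0,18] min(16,5)*18=90 best=228 → r--
[0,17] min(16,15)*17=255 best=255 * → r--
[0,16] min(16,13)*16=208 best=255 → r--
[0,15] min(16,10)*15=150 best=255 → r--
[0,14] min(16,6)*14=84 best=255 → r--
[0,13] min(16,7)*13=91 best=255 → r--
[0,12] min(16,19)*12=192 best=255 → l++
[1,12] min(7,19)*11=77 best=255 → l++
[2,12] min(3,19)*10=30 best=255 → l++
[3,12] min(13,19)*9=117 best=255 → l++
[4,12] min(16,19)*8=128 best=255 → l++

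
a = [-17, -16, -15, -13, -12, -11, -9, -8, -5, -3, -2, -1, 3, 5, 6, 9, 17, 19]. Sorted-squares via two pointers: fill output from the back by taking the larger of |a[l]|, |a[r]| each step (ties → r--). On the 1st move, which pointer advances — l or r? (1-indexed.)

r

l=1 r=18: |-17|<=|19| out[18]=361, r--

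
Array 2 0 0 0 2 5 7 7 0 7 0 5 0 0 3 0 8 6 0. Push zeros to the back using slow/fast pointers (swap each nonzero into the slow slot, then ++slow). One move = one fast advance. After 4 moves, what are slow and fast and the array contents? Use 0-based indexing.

slow=0 fast=0: a[fast]=2≠0 swap→a[0]=2, slow++,fast++
slow=1 fast=1: a[fast]=0, fast++
slow=1 fast=2: a[fast]=0, fast++
slow=1 fast=3: a[fast]=0, fast++

slow=1, fast=4, a=[2, 0, 0, 0, 2, 5, 7, 7, 0, 7, 0, 5, 0, 0, 3, 0, 8, 6, 0]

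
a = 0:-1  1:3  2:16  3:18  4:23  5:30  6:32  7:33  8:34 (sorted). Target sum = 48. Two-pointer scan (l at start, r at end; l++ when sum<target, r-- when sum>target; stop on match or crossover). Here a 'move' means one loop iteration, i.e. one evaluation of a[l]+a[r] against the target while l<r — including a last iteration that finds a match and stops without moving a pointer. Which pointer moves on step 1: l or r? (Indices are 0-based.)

l=0 r=8: -1+34=33 <48, l++

l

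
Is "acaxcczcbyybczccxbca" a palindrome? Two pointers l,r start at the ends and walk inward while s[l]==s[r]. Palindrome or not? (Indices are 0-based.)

not a palindrome (mismatch at 2,17)

[0,19] 'a'=='a' → l++,r--
[1,18] 'c'=='c' → l++,r--
[2,17] 'a'!='b' → stop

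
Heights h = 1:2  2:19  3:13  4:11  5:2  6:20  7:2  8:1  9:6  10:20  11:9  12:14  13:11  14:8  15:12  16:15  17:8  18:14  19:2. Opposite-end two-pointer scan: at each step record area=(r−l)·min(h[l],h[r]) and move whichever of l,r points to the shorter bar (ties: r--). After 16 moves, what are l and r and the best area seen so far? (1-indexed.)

[1,19] min(2,2)*18=36 best=36 * → r--
[1,18] min(2,14)*17=34 best=36 → l++
[2,18] min(19,14)*16=224 best=224 * → r--
[2,17] min(19,8)*15=120 best=224 → r--
[2,16] min(19,15)*14=210 best=224 → r--
[2,15] min(19,12)*13=156 best=224 → r--
[2,14] min(19,8)*12=96 best=224 → r--
[2,13] min(19,11)*11=121 best=224 → r--
[2,12] min(19,14)*10=140 best=224 → r--
[2,11] min(19,9)*9=81 best=224 → r--
[2,10] min(19,20)*8=152 best=224 → l++
[3,10] min(13,20)*7=91 best=224 → l++
[4,10] min(11,20)*6=66 best=224 → l++
[5,10] min(2,20)*5=10 best=224 → l++
[6,10] min(20,20)*4=80 best=224 → r--
[6,9] min(20,6)*3=18 best=224 → r--

l=6, r=8, best area=224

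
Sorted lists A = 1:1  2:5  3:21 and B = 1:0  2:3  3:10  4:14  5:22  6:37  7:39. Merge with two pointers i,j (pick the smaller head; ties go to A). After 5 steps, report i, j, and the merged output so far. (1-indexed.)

i=3, j=4, merged so far=[0, 1, 3, 5, 10]

i=1 j=1: A[i]=1>B[j]=0 take 0, j++
i=1 j=2: A[i]=1<=B[j]=3 take 1, i++
i=2 j=2: A[i]=5>B[j]=3 take 3, j++
i=2 j=3: A[i]=5<=B[j]=10 take 5, i++
i=3 j=3: A[i]=21>B[j]=10 take 10, j++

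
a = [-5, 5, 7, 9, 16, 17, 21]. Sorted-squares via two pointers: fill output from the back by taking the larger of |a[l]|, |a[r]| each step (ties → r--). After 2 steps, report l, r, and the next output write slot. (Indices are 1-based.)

[1,7] |-5|<=|21| out[7]=441 → r--
[1,6] |-5|<=|17| out[6]=289 → r--

l=1, r=5, next write slot=5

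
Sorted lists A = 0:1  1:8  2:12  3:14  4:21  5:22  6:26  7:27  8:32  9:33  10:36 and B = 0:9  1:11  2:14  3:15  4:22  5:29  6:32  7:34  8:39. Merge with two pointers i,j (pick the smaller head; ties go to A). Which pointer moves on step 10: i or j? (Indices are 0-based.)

[i=0,j=0] A[i]=1<=B[j]=9 take 1 → i++
[i=1,j=0] A[i]=8<=B[j]=9 take 8 → i++
[i=2,j=0] A[i]=12>B[j]=9 take 9 → j++
[i=2,j=1] A[i]=12>B[j]=11 take 11 → j++
[i=2,j=2] A[i]=12<=B[j]=14 take 12 → i++
[i=3,j=2] A[i]=14<=B[j]=14 take 14 → i++
[i=4,j=2] A[i]=21>B[j]=14 take 14 → j++
[i=4,j=3] A[i]=21>B[j]=15 take 15 → j++
[i=4,j=4] A[i]=21<=B[j]=22 take 21 → i++
[i=5,j=4] A[i]=22<=B[j]=22 take 22 → i++

i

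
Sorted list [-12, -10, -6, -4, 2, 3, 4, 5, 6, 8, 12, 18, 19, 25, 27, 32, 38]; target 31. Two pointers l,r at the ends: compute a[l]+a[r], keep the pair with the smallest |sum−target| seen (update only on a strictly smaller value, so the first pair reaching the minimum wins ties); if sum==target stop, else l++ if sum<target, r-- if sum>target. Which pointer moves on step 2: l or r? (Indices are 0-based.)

[0,16] -12+38=26 d=5 * → l++
[1,16] -10+38=28 d=3 * → l++

l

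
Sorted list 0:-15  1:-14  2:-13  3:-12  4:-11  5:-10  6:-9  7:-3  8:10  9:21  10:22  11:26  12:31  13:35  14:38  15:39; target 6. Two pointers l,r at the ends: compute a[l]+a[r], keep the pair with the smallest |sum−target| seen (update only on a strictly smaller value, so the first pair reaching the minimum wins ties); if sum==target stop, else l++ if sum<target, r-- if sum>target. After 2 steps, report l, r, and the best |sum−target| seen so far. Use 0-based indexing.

l=0, r=13, best |Δ|=17

[0,15] -15+39=24 d=18 * → r--
[0,14] -15+38=23 d=17 * → r--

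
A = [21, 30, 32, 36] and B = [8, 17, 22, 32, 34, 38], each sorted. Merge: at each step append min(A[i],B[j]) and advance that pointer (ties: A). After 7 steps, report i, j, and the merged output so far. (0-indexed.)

i=0 j=0: A[i]=21>B[j]=8 take 8, j++
i=0 j=1: A[i]=21>B[j]=17 take 17, j++
i=0 j=2: A[i]=21<=B[j]=22 take 21, i++
i=1 j=2: A[i]=30>B[j]=22 take 22, j++
i=1 j=3: A[i]=30<=B[j]=32 take 30, i++
i=2 j=3: A[i]=32<=B[j]=32 take 32, i++
i=3 j=3: A[i]=36>B[j]=32 take 32, j++

i=3, j=4, merged so far=[8, 17, 21, 22, 30, 32, 32]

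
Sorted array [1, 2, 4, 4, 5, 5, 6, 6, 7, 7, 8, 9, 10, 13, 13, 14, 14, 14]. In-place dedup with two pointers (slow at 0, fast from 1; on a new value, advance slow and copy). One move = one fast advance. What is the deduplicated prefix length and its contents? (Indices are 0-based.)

length 11; prefix = [1, 2, 4, 5, 6, 7, 8, 9, 10, 13, 14]

slow=0 fast=1: a[fast]=2≠a[slow]=1 write a[1]=2, slow++,fast++
slow=1 fast=2: a[fast]=4≠a[slow]=2 write a[2]=4, slow++,fast++
slow=2 fast=3: a[fast]=4=a[slow] dup, fast++
slow=2 fast=4: a[fast]=5≠a[slow]=4 write a[3]=5, slow++,fast++
slow=3 fast=5: a[fast]=5=a[slow] dup, fast++
slow=3 fast=6: a[fast]=6≠a[slow]=5 write a[4]=6, slow++,fast++
slow=4 fast=7: a[fast]=6=a[slow] dup, fast++
slow=4 fast=8: a[fast]=7≠a[slow]=6 write a[5]=7, slow++,fast++
slow=5 fast=9: a[fast]=7=a[slow] dup, fast++
slow=5 fast=10: a[fast]=8≠a[slow]=7 write a[6]=8, slow++,fast++
slow=6 fast=11: a[fast]=9≠a[slow]=8 write a[7]=9, slow++,fast++
slow=7 fast=12: a[fast]=10≠a[slow]=9 write a[8]=10, slow++,fast++
slow=8 fast=13: a[fast]=13≠a[slow]=10 write a[9]=13, slow++,fast++
slow=9 fast=14: a[fast]=13=a[slow] dup, fast++
slow=9 fast=15: a[fast]=14≠a[slow]=13 write a[10]=14, slow++,fast++
slow=10 fast=16: a[fast]=14=a[slow] dup, fast++
slow=10 fast=17: a[fast]=14=a[slow] dup, fast++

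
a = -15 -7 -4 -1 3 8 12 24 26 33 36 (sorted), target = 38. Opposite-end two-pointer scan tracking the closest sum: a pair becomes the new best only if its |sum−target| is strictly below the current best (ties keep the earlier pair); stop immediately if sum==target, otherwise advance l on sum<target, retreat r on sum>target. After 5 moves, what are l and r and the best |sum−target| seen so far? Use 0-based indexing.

l=0 r=10: -15+36=21 d=17 *, l++
l=1 r=10: -7+36=29 d=9 *, l++
l=2 r=10: -4+36=32 d=6 *, l++
l=3 r=10: -1+36=35 d=3 *, l++
l=4 r=10: 3+36=39 d=1 *, r--

l=4, r=9, best |Δ|=1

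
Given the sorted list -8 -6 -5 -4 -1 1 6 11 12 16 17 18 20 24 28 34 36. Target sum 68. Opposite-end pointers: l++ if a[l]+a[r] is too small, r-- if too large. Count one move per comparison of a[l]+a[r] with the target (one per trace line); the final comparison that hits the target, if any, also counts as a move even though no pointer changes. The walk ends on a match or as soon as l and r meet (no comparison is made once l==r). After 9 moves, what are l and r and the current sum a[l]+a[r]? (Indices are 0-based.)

[0,16] -8+36=28 <68 → l++
[1,16] -6+36=30 <68 → l++
[2,16] -5+36=31 <68 → l++
[3,16] -4+36=32 <68 → l++
[4,16] -1+36=35 <68 → l++
[5,16] 1+36=37 <68 → l++
[6,16] 6+36=42 <68 → l++
[7,16] 11+36=47 <68 → l++
[8,16] 12+36=48 <68 → l++

l=9, r=16, sum=52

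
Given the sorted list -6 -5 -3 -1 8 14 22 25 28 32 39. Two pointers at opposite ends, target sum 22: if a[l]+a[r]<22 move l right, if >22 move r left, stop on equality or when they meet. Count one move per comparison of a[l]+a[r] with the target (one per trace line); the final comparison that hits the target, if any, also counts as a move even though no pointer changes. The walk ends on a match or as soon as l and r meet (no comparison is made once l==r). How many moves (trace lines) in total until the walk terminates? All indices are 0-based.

l=0 r=10: -6+39=33 >22, r--
l=0 r=9: -6+32=26 >22, r--
l=0 r=8: -6+28=22, found

3 moves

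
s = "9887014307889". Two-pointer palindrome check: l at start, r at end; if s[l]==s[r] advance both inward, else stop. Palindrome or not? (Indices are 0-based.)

not a palindrome (mismatch at 5,7)

l=0 r=12: '9'=='9', l++,r--
l=1 r=11: '8'=='8', l++,r--
l=2 r=10: '8'=='8', l++,r--
l=3 r=9: '7'=='7', l++,r--
l=4 r=8: '0'=='0', l++,r--
l=5 r=7: '1'!='3', stop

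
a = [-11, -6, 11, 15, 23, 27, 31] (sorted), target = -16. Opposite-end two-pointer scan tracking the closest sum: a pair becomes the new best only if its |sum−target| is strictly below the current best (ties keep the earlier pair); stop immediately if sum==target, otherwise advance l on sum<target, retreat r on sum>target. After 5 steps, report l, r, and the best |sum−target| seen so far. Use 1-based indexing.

l=1 r=7: -11+31=20 d=36 *, r--
l=1 r=6: -11+27=16 d=32 *, r--
l=1 r=5: -11+23=12 d=28 *, r--
l=1 r=4: -11+15=4 d=20 *, r--
l=1 r=3: -11+11=0 d=16 *, r--

l=1, r=2, best |Δ|=16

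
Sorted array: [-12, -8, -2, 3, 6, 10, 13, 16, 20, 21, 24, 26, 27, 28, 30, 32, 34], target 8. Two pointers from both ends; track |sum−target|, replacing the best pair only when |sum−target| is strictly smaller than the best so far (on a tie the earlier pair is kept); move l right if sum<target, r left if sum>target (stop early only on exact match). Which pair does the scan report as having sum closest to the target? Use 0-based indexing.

[0,16] -12+34=22 d=14 * → r--
[0,15] -12+32=20 d=12 * → r--
[0,14] -12+30=18 d=10 * → r--
[0,13] -12+28=16 d=8 * → r--
[0,12] -12+27=15 d=7 * → r--
[0,11] -12+26=14 d=6 * → r--
[0,10] -12+24=12 d=4 * → r--
[0,9] -12+21=9 d=1 * → r--
[0,8] -12+20=8 d=0 * → stop

pair (-12, 20) with sum 8 (|Δ|=0)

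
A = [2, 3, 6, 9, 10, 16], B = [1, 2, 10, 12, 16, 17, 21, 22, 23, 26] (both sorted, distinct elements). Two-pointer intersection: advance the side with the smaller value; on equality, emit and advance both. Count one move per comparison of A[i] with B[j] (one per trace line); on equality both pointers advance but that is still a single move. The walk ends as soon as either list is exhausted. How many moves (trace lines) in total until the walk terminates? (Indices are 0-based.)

8 moves

[i=0,j=0] 2>1 → j++
[i=0,j=1] 2==2 emit → i++,j++
[i=1,j=2] 3<10 → i++
[i=2,j=2] 6<10 → i++
[i=3,j=2] 9<10 → i++
[i=4,j=2] 10==10 emit → i++,j++
[i=5,j=3] 16>12 → j++
[i=5,j=4] 16==16 emit → i++,j++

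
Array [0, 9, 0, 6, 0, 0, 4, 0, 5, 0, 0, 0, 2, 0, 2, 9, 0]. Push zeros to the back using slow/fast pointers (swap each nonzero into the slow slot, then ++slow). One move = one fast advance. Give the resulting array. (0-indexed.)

slow=0 fast=0: a[fast]=0, fast++
slow=0 fast=1: a[fast]=9≠0 swap→a[0]=9, slow++,fast++
slow=1 fast=2: a[fast]=0, fast++
slow=1 fast=3: a[fast]=6≠0 swap→a[1]=6, slow++,fast++
slow=2 fast=4: a[fast]=0, fast++
slow=2 fast=5: a[fast]=0, fast++
slow=2 fast=6: a[fast]=4≠0 swap→a[2]=4, slow++,fast++
slow=3 fast=7: a[fast]=0, fast++
slow=3 fast=8: a[fast]=5≠0 swap→a[3]=5, slow++,fast++
slow=4 fast=9: a[fast]=0, fast++
slow=4 fast=10: a[fast]=0, fast++
slow=4 fast=11: a[fast]=0, fast++
slow=4 fast=12: a[fast]=2≠0 swap→a[4]=2, slow++,fast++
slow=5 fast=13: a[fast]=0, fast++
slow=5 fast=14: a[fast]=2≠0 swap→a[5]=2, slow++,fast++
slow=6 fast=15: a[fast]=9≠0 swap→a[6]=9, slow++,fast++
slow=7 fast=16: a[fast]=0, fast++

[9, 6, 4, 5, 2, 2, 9, 0, 0, 0, 0, 0, 0, 0, 0, 0, 0]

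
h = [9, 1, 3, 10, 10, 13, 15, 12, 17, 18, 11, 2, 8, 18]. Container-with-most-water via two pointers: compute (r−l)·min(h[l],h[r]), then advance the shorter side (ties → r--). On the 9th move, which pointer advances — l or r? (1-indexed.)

l

[1,14] min(9,18)*13=117 best=117 * → l++
[2,14] min(1,18)*12=12 best=117 → l++
[3,14] min(3,18)*11=33 best=117 → l++
[4,14] min(10,18)*10=100 best=117 → l++
[5,14] min(10,18)*9=90 best=117 → l++
[6,14] min(13,18)*8=104 best=117 → l++
[7,14] min(15,18)*7=105 best=117 → l++
[8,14] min(12,18)*6=72 best=117 → l++
[9,14] min(17,18)*5=85 best=117 → l++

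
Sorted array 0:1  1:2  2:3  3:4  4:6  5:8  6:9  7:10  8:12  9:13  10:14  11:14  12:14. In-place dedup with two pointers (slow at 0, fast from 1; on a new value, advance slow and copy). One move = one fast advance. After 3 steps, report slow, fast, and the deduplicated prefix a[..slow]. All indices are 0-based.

slow=0 fast=1: a[fast]=2≠a[slow]=1 write a[1]=2, slow++,fast++
slow=1 fast=2: a[fast]=3≠a[slow]=2 write a[2]=3, slow++,fast++
slow=2 fast=3: a[fast]=4≠a[slow]=3 write a[3]=4, slow++,fast++

slow=3, fast=4, prefix=[1, 2, 3, 4]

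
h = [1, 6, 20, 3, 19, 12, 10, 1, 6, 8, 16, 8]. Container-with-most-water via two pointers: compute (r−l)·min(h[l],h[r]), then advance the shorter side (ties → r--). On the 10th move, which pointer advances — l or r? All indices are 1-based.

[1,12] min(1,8)*11=11 best=11 * → l++
[2,12] min(6,8)*10=60 best=60 * → l++
[3,12] min(20,8)*9=72 best=72 * → r--
[3,11] min(20,16)*8=128 best=128 * → r--
[3,10] min(20,8)*7=56 best=128 → r--
[3,9] min(20,6)*6=36 best=128 → r--
[3,8] min(20,1)*5=5 best=128 → r--
[3,7] min(20,10)*4=40 best=128 → r--
[3,6] min(20,12)*3=36 best=128 → r--
[3,5] min(20,19)*2=38 best=128 → r--

r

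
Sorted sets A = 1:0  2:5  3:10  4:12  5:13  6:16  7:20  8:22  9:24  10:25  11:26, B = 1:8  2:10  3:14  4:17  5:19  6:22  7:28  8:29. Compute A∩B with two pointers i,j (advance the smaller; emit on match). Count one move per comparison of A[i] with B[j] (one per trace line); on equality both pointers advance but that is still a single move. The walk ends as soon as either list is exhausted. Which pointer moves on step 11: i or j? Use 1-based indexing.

[i=1,j=1] 0<8 → i++
[i=2,j=1] 5<8 → i++
[i=3,j=1] 10>8 → j++
[i=3,j=2] 10==10 emit → i++,j++
[i=4,j=3] 12<14 → i++
[i=5,j=3] 13<14 → i++
[i=6,j=3] 16>14 → j++
[i=6,j=4] 16<17 → i++
[i=7,j=4] 20>17 → j++
[i=7,j=5] 20>19 → j++
[i=7,j=6] 20<22 → i++

i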